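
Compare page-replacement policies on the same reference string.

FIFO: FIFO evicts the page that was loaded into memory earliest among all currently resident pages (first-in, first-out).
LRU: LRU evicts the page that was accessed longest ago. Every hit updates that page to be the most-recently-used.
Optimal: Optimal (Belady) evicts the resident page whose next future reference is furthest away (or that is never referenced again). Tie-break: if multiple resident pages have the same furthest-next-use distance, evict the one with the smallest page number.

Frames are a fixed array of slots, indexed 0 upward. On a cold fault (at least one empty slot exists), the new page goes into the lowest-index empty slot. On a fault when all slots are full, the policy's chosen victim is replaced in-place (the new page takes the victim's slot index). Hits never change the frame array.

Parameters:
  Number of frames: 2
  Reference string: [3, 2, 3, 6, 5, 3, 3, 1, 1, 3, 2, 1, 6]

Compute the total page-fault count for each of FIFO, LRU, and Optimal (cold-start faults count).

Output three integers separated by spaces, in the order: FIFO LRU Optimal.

--- FIFO ---
  step 0: ref 3 -> FAULT, frames=[3,-] (faults so far: 1)
  step 1: ref 2 -> FAULT, frames=[3,2] (faults so far: 2)
  step 2: ref 3 -> HIT, frames=[3,2] (faults so far: 2)
  step 3: ref 6 -> FAULT, evict 3, frames=[6,2] (faults so far: 3)
  step 4: ref 5 -> FAULT, evict 2, frames=[6,5] (faults so far: 4)
  step 5: ref 3 -> FAULT, evict 6, frames=[3,5] (faults so far: 5)
  step 6: ref 3 -> HIT, frames=[3,5] (faults so far: 5)
  step 7: ref 1 -> FAULT, evict 5, frames=[3,1] (faults so far: 6)
  step 8: ref 1 -> HIT, frames=[3,1] (faults so far: 6)
  step 9: ref 3 -> HIT, frames=[3,1] (faults so far: 6)
  step 10: ref 2 -> FAULT, evict 3, frames=[2,1] (faults so far: 7)
  step 11: ref 1 -> HIT, frames=[2,1] (faults so far: 7)
  step 12: ref 6 -> FAULT, evict 1, frames=[2,6] (faults so far: 8)
  FIFO total faults: 8
--- LRU ---
  step 0: ref 3 -> FAULT, frames=[3,-] (faults so far: 1)
  step 1: ref 2 -> FAULT, frames=[3,2] (faults so far: 2)
  step 2: ref 3 -> HIT, frames=[3,2] (faults so far: 2)
  step 3: ref 6 -> FAULT, evict 2, frames=[3,6] (faults so far: 3)
  step 4: ref 5 -> FAULT, evict 3, frames=[5,6] (faults so far: 4)
  step 5: ref 3 -> FAULT, evict 6, frames=[5,3] (faults so far: 5)
  step 6: ref 3 -> HIT, frames=[5,3] (faults so far: 5)
  step 7: ref 1 -> FAULT, evict 5, frames=[1,3] (faults so far: 6)
  step 8: ref 1 -> HIT, frames=[1,3] (faults so far: 6)
  step 9: ref 3 -> HIT, frames=[1,3] (faults so far: 6)
  step 10: ref 2 -> FAULT, evict 1, frames=[2,3] (faults so far: 7)
  step 11: ref 1 -> FAULT, evict 3, frames=[2,1] (faults so far: 8)
  step 12: ref 6 -> FAULT, evict 2, frames=[6,1] (faults so far: 9)
  LRU total faults: 9
--- Optimal ---
  step 0: ref 3 -> FAULT, frames=[3,-] (faults so far: 1)
  step 1: ref 2 -> FAULT, frames=[3,2] (faults so far: 2)
  step 2: ref 3 -> HIT, frames=[3,2] (faults so far: 2)
  step 3: ref 6 -> FAULT, evict 2, frames=[3,6] (faults so far: 3)
  step 4: ref 5 -> FAULT, evict 6, frames=[3,5] (faults so far: 4)
  step 5: ref 3 -> HIT, frames=[3,5] (faults so far: 4)
  step 6: ref 3 -> HIT, frames=[3,5] (faults so far: 4)
  step 7: ref 1 -> FAULT, evict 5, frames=[3,1] (faults so far: 5)
  step 8: ref 1 -> HIT, frames=[3,1] (faults so far: 5)
  step 9: ref 3 -> HIT, frames=[3,1] (faults so far: 5)
  step 10: ref 2 -> FAULT, evict 3, frames=[2,1] (faults so far: 6)
  step 11: ref 1 -> HIT, frames=[2,1] (faults so far: 6)
  step 12: ref 6 -> FAULT, evict 1, frames=[2,6] (faults so far: 7)
  Optimal total faults: 7

Answer: 8 9 7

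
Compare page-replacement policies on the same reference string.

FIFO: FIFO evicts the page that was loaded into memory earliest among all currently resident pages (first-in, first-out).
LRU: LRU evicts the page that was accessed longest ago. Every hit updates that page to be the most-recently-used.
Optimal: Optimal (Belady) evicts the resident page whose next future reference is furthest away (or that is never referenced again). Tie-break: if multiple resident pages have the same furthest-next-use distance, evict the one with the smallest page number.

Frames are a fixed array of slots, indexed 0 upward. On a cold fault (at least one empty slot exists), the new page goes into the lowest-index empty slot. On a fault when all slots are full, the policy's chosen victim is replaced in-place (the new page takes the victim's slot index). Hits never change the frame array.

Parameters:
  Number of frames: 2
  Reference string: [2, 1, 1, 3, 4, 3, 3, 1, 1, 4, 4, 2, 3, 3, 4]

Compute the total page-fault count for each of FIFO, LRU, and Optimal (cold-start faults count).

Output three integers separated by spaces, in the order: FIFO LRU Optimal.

Answer: 8 9 7

Derivation:
--- FIFO ---
  step 0: ref 2 -> FAULT, frames=[2,-] (faults so far: 1)
  step 1: ref 1 -> FAULT, frames=[2,1] (faults so far: 2)
  step 2: ref 1 -> HIT, frames=[2,1] (faults so far: 2)
  step 3: ref 3 -> FAULT, evict 2, frames=[3,1] (faults so far: 3)
  step 4: ref 4 -> FAULT, evict 1, frames=[3,4] (faults so far: 4)
  step 5: ref 3 -> HIT, frames=[3,4] (faults so far: 4)
  step 6: ref 3 -> HIT, frames=[3,4] (faults so far: 4)
  step 7: ref 1 -> FAULT, evict 3, frames=[1,4] (faults so far: 5)
  step 8: ref 1 -> HIT, frames=[1,4] (faults so far: 5)
  step 9: ref 4 -> HIT, frames=[1,4] (faults so far: 5)
  step 10: ref 4 -> HIT, frames=[1,4] (faults so far: 5)
  step 11: ref 2 -> FAULT, evict 4, frames=[1,2] (faults so far: 6)
  step 12: ref 3 -> FAULT, evict 1, frames=[3,2] (faults so far: 7)
  step 13: ref 3 -> HIT, frames=[3,2] (faults so far: 7)
  step 14: ref 4 -> FAULT, evict 2, frames=[3,4] (faults so far: 8)
  FIFO total faults: 8
--- LRU ---
  step 0: ref 2 -> FAULT, frames=[2,-] (faults so far: 1)
  step 1: ref 1 -> FAULT, frames=[2,1] (faults so far: 2)
  step 2: ref 1 -> HIT, frames=[2,1] (faults so far: 2)
  step 3: ref 3 -> FAULT, evict 2, frames=[3,1] (faults so far: 3)
  step 4: ref 4 -> FAULT, evict 1, frames=[3,4] (faults so far: 4)
  step 5: ref 3 -> HIT, frames=[3,4] (faults so far: 4)
  step 6: ref 3 -> HIT, frames=[3,4] (faults so far: 4)
  step 7: ref 1 -> FAULT, evict 4, frames=[3,1] (faults so far: 5)
  step 8: ref 1 -> HIT, frames=[3,1] (faults so far: 5)
  step 9: ref 4 -> FAULT, evict 3, frames=[4,1] (faults so far: 6)
  step 10: ref 4 -> HIT, frames=[4,1] (faults so far: 6)
  step 11: ref 2 -> FAULT, evict 1, frames=[4,2] (faults so far: 7)
  step 12: ref 3 -> FAULT, evict 4, frames=[3,2] (faults so far: 8)
  step 13: ref 3 -> HIT, frames=[3,2] (faults so far: 8)
  step 14: ref 4 -> FAULT, evict 2, frames=[3,4] (faults so far: 9)
  LRU total faults: 9
--- Optimal ---
  step 0: ref 2 -> FAULT, frames=[2,-] (faults so far: 1)
  step 1: ref 1 -> FAULT, frames=[2,1] (faults so far: 2)
  step 2: ref 1 -> HIT, frames=[2,1] (faults so far: 2)
  step 3: ref 3 -> FAULT, evict 2, frames=[3,1] (faults so far: 3)
  step 4: ref 4 -> FAULT, evict 1, frames=[3,4] (faults so far: 4)
  step 5: ref 3 -> HIT, frames=[3,4] (faults so far: 4)
  step 6: ref 3 -> HIT, frames=[3,4] (faults so far: 4)
  step 7: ref 1 -> FAULT, evict 3, frames=[1,4] (faults so far: 5)
  step 8: ref 1 -> HIT, frames=[1,4] (faults so far: 5)
  step 9: ref 4 -> HIT, frames=[1,4] (faults so far: 5)
  step 10: ref 4 -> HIT, frames=[1,4] (faults so far: 5)
  step 11: ref 2 -> FAULT, evict 1, frames=[2,4] (faults so far: 6)
  step 12: ref 3 -> FAULT, evict 2, frames=[3,4] (faults so far: 7)
  step 13: ref 3 -> HIT, frames=[3,4] (faults so far: 7)
  step 14: ref 4 -> HIT, frames=[3,4] (faults so far: 7)
  Optimal total faults: 7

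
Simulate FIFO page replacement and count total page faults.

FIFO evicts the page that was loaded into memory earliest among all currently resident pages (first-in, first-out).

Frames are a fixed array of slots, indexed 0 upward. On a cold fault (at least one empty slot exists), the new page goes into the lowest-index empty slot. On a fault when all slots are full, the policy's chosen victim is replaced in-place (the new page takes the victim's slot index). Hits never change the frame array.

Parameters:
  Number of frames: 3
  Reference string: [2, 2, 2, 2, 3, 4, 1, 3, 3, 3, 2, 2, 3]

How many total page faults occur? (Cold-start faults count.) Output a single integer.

Answer: 6

Derivation:
Step 0: ref 2 → FAULT, frames=[2,-,-]
Step 1: ref 2 → HIT, frames=[2,-,-]
Step 2: ref 2 → HIT, frames=[2,-,-]
Step 3: ref 2 → HIT, frames=[2,-,-]
Step 4: ref 3 → FAULT, frames=[2,3,-]
Step 5: ref 4 → FAULT, frames=[2,3,4]
Step 6: ref 1 → FAULT (evict 2), frames=[1,3,4]
Step 7: ref 3 → HIT, frames=[1,3,4]
Step 8: ref 3 → HIT, frames=[1,3,4]
Step 9: ref 3 → HIT, frames=[1,3,4]
Step 10: ref 2 → FAULT (evict 3), frames=[1,2,4]
Step 11: ref 2 → HIT, frames=[1,2,4]
Step 12: ref 3 → FAULT (evict 4), frames=[1,2,3]
Total faults: 6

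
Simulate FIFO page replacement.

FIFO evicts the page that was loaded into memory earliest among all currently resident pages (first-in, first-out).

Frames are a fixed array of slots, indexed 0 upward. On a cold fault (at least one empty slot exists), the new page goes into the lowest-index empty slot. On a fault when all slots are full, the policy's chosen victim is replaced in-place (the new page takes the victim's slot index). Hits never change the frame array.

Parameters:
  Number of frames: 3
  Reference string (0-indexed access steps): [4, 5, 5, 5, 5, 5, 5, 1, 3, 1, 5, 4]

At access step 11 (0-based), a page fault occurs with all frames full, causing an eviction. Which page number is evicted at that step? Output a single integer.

Answer: 5

Derivation:
Step 0: ref 4 -> FAULT, frames=[4,-,-]
Step 1: ref 5 -> FAULT, frames=[4,5,-]
Step 2: ref 5 -> HIT, frames=[4,5,-]
Step 3: ref 5 -> HIT, frames=[4,5,-]
Step 4: ref 5 -> HIT, frames=[4,5,-]
Step 5: ref 5 -> HIT, frames=[4,5,-]
Step 6: ref 5 -> HIT, frames=[4,5,-]
Step 7: ref 1 -> FAULT, frames=[4,5,1]
Step 8: ref 3 -> FAULT, evict 4, frames=[3,5,1]
Step 9: ref 1 -> HIT, frames=[3,5,1]
Step 10: ref 5 -> HIT, frames=[3,5,1]
Step 11: ref 4 -> FAULT, evict 5, frames=[3,4,1]
At step 11: evicted page 5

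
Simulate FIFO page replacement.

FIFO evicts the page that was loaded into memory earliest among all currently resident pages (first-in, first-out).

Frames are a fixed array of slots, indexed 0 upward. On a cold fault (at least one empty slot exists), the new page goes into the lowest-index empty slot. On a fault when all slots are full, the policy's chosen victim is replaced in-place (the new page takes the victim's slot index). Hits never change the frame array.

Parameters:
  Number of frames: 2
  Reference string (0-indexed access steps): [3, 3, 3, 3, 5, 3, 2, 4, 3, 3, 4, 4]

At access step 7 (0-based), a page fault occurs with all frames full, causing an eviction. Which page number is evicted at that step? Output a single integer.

Answer: 5

Derivation:
Step 0: ref 3 -> FAULT, frames=[3,-]
Step 1: ref 3 -> HIT, frames=[3,-]
Step 2: ref 3 -> HIT, frames=[3,-]
Step 3: ref 3 -> HIT, frames=[3,-]
Step 4: ref 5 -> FAULT, frames=[3,5]
Step 5: ref 3 -> HIT, frames=[3,5]
Step 6: ref 2 -> FAULT, evict 3, frames=[2,5]
Step 7: ref 4 -> FAULT, evict 5, frames=[2,4]
At step 7: evicted page 5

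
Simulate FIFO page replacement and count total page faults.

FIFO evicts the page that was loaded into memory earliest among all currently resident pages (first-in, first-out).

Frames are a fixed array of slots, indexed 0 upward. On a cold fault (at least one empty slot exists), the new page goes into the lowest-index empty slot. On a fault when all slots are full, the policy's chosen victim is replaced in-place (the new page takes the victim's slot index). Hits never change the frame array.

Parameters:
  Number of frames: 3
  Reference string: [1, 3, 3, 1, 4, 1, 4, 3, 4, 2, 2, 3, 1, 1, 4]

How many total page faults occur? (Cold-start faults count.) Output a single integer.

Answer: 5

Derivation:
Step 0: ref 1 → FAULT, frames=[1,-,-]
Step 1: ref 3 → FAULT, frames=[1,3,-]
Step 2: ref 3 → HIT, frames=[1,3,-]
Step 3: ref 1 → HIT, frames=[1,3,-]
Step 4: ref 4 → FAULT, frames=[1,3,4]
Step 5: ref 1 → HIT, frames=[1,3,4]
Step 6: ref 4 → HIT, frames=[1,3,4]
Step 7: ref 3 → HIT, frames=[1,3,4]
Step 8: ref 4 → HIT, frames=[1,3,4]
Step 9: ref 2 → FAULT (evict 1), frames=[2,3,4]
Step 10: ref 2 → HIT, frames=[2,3,4]
Step 11: ref 3 → HIT, frames=[2,3,4]
Step 12: ref 1 → FAULT (evict 3), frames=[2,1,4]
Step 13: ref 1 → HIT, frames=[2,1,4]
Step 14: ref 4 → HIT, frames=[2,1,4]
Total faults: 5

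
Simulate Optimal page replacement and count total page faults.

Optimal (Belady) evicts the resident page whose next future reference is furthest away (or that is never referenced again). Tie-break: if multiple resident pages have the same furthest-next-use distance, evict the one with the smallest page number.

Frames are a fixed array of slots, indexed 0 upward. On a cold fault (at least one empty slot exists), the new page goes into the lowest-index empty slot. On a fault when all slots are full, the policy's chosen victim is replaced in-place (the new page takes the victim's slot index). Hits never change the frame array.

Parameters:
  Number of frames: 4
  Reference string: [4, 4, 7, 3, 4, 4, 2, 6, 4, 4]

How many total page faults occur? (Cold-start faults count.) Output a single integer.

Answer: 5

Derivation:
Step 0: ref 4 → FAULT, frames=[4,-,-,-]
Step 1: ref 4 → HIT, frames=[4,-,-,-]
Step 2: ref 7 → FAULT, frames=[4,7,-,-]
Step 3: ref 3 → FAULT, frames=[4,7,3,-]
Step 4: ref 4 → HIT, frames=[4,7,3,-]
Step 5: ref 4 → HIT, frames=[4,7,3,-]
Step 6: ref 2 → FAULT, frames=[4,7,3,2]
Step 7: ref 6 → FAULT (evict 2), frames=[4,7,3,6]
Step 8: ref 4 → HIT, frames=[4,7,3,6]
Step 9: ref 4 → HIT, frames=[4,7,3,6]
Total faults: 5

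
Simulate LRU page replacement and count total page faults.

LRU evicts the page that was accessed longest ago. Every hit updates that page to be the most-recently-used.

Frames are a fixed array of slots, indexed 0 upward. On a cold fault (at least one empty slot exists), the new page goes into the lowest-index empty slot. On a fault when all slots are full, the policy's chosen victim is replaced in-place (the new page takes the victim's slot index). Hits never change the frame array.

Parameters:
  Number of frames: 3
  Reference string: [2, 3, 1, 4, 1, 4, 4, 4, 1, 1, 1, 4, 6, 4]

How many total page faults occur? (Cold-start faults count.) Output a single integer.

Step 0: ref 2 → FAULT, frames=[2,-,-]
Step 1: ref 3 → FAULT, frames=[2,3,-]
Step 2: ref 1 → FAULT, frames=[2,3,1]
Step 3: ref 4 → FAULT (evict 2), frames=[4,3,1]
Step 4: ref 1 → HIT, frames=[4,3,1]
Step 5: ref 4 → HIT, frames=[4,3,1]
Step 6: ref 4 → HIT, frames=[4,3,1]
Step 7: ref 4 → HIT, frames=[4,3,1]
Step 8: ref 1 → HIT, frames=[4,3,1]
Step 9: ref 1 → HIT, frames=[4,3,1]
Step 10: ref 1 → HIT, frames=[4,3,1]
Step 11: ref 4 → HIT, frames=[4,3,1]
Step 12: ref 6 → FAULT (evict 3), frames=[4,6,1]
Step 13: ref 4 → HIT, frames=[4,6,1]
Total faults: 5

Answer: 5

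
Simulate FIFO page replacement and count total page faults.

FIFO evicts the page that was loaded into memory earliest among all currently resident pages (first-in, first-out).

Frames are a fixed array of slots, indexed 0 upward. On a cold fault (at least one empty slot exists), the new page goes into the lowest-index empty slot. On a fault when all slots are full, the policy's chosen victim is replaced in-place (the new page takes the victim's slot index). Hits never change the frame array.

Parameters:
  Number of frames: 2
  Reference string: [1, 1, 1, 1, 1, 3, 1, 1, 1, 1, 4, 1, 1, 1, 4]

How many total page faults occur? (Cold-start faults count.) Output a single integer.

Answer: 4

Derivation:
Step 0: ref 1 → FAULT, frames=[1,-]
Step 1: ref 1 → HIT, frames=[1,-]
Step 2: ref 1 → HIT, frames=[1,-]
Step 3: ref 1 → HIT, frames=[1,-]
Step 4: ref 1 → HIT, frames=[1,-]
Step 5: ref 3 → FAULT, frames=[1,3]
Step 6: ref 1 → HIT, frames=[1,3]
Step 7: ref 1 → HIT, frames=[1,3]
Step 8: ref 1 → HIT, frames=[1,3]
Step 9: ref 1 → HIT, frames=[1,3]
Step 10: ref 4 → FAULT (evict 1), frames=[4,3]
Step 11: ref 1 → FAULT (evict 3), frames=[4,1]
Step 12: ref 1 → HIT, frames=[4,1]
Step 13: ref 1 → HIT, frames=[4,1]
Step 14: ref 4 → HIT, frames=[4,1]
Total faults: 4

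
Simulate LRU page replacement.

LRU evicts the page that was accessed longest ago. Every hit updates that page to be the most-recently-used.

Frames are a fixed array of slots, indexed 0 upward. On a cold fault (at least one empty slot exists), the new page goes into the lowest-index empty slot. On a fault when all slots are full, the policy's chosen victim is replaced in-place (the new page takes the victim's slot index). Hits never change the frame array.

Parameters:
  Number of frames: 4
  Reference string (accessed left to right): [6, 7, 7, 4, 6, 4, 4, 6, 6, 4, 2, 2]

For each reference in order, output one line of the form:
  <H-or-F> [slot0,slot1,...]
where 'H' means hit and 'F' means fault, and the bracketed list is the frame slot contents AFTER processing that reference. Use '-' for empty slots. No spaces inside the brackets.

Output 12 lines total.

F [6,-,-,-]
F [6,7,-,-]
H [6,7,-,-]
F [6,7,4,-]
H [6,7,4,-]
H [6,7,4,-]
H [6,7,4,-]
H [6,7,4,-]
H [6,7,4,-]
H [6,7,4,-]
F [6,7,4,2]
H [6,7,4,2]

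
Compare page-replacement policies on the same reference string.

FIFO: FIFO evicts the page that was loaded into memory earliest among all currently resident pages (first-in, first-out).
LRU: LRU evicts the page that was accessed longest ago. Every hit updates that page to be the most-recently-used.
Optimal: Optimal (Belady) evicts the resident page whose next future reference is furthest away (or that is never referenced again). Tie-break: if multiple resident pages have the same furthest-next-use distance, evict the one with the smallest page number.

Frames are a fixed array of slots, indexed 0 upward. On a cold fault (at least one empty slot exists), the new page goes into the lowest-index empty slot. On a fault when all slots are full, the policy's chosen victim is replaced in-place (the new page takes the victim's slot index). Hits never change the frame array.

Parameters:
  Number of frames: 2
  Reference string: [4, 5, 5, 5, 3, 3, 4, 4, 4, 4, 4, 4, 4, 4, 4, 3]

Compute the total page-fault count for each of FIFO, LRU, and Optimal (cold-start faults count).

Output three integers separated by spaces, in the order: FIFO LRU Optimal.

--- FIFO ---
  step 0: ref 4 -> FAULT, frames=[4,-] (faults so far: 1)
  step 1: ref 5 -> FAULT, frames=[4,5] (faults so far: 2)
  step 2: ref 5 -> HIT, frames=[4,5] (faults so far: 2)
  step 3: ref 5 -> HIT, frames=[4,5] (faults so far: 2)
  step 4: ref 3 -> FAULT, evict 4, frames=[3,5] (faults so far: 3)
  step 5: ref 3 -> HIT, frames=[3,5] (faults so far: 3)
  step 6: ref 4 -> FAULT, evict 5, frames=[3,4] (faults so far: 4)
  step 7: ref 4 -> HIT, frames=[3,4] (faults so far: 4)
  step 8: ref 4 -> HIT, frames=[3,4] (faults so far: 4)
  step 9: ref 4 -> HIT, frames=[3,4] (faults so far: 4)
  step 10: ref 4 -> HIT, frames=[3,4] (faults so far: 4)
  step 11: ref 4 -> HIT, frames=[3,4] (faults so far: 4)
  step 12: ref 4 -> HIT, frames=[3,4] (faults so far: 4)
  step 13: ref 4 -> HIT, frames=[3,4] (faults so far: 4)
  step 14: ref 4 -> HIT, frames=[3,4] (faults so far: 4)
  step 15: ref 3 -> HIT, frames=[3,4] (faults so far: 4)
  FIFO total faults: 4
--- LRU ---
  step 0: ref 4 -> FAULT, frames=[4,-] (faults so far: 1)
  step 1: ref 5 -> FAULT, frames=[4,5] (faults so far: 2)
  step 2: ref 5 -> HIT, frames=[4,5] (faults so far: 2)
  step 3: ref 5 -> HIT, frames=[4,5] (faults so far: 2)
  step 4: ref 3 -> FAULT, evict 4, frames=[3,5] (faults so far: 3)
  step 5: ref 3 -> HIT, frames=[3,5] (faults so far: 3)
  step 6: ref 4 -> FAULT, evict 5, frames=[3,4] (faults so far: 4)
  step 7: ref 4 -> HIT, frames=[3,4] (faults so far: 4)
  step 8: ref 4 -> HIT, frames=[3,4] (faults so far: 4)
  step 9: ref 4 -> HIT, frames=[3,4] (faults so far: 4)
  step 10: ref 4 -> HIT, frames=[3,4] (faults so far: 4)
  step 11: ref 4 -> HIT, frames=[3,4] (faults so far: 4)
  step 12: ref 4 -> HIT, frames=[3,4] (faults so far: 4)
  step 13: ref 4 -> HIT, frames=[3,4] (faults so far: 4)
  step 14: ref 4 -> HIT, frames=[3,4] (faults so far: 4)
  step 15: ref 3 -> HIT, frames=[3,4] (faults so far: 4)
  LRU total faults: 4
--- Optimal ---
  step 0: ref 4 -> FAULT, frames=[4,-] (faults so far: 1)
  step 1: ref 5 -> FAULT, frames=[4,5] (faults so far: 2)
  step 2: ref 5 -> HIT, frames=[4,5] (faults so far: 2)
  step 3: ref 5 -> HIT, frames=[4,5] (faults so far: 2)
  step 4: ref 3 -> FAULT, evict 5, frames=[4,3] (faults so far: 3)
  step 5: ref 3 -> HIT, frames=[4,3] (faults so far: 3)
  step 6: ref 4 -> HIT, frames=[4,3] (faults so far: 3)
  step 7: ref 4 -> HIT, frames=[4,3] (faults so far: 3)
  step 8: ref 4 -> HIT, frames=[4,3] (faults so far: 3)
  step 9: ref 4 -> HIT, frames=[4,3] (faults so far: 3)
  step 10: ref 4 -> HIT, frames=[4,3] (faults so far: 3)
  step 11: ref 4 -> HIT, frames=[4,3] (faults so far: 3)
  step 12: ref 4 -> HIT, frames=[4,3] (faults so far: 3)
  step 13: ref 4 -> HIT, frames=[4,3] (faults so far: 3)
  step 14: ref 4 -> HIT, frames=[4,3] (faults so far: 3)
  step 15: ref 3 -> HIT, frames=[4,3] (faults so far: 3)
  Optimal total faults: 3

Answer: 4 4 3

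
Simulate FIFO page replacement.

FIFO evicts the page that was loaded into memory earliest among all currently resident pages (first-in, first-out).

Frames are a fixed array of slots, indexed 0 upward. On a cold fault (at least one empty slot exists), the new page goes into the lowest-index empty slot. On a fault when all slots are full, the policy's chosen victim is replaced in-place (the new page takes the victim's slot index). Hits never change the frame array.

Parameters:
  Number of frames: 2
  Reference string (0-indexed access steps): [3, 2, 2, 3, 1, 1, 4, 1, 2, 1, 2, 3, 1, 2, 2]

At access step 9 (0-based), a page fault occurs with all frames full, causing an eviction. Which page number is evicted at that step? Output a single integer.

Step 0: ref 3 -> FAULT, frames=[3,-]
Step 1: ref 2 -> FAULT, frames=[3,2]
Step 2: ref 2 -> HIT, frames=[3,2]
Step 3: ref 3 -> HIT, frames=[3,2]
Step 4: ref 1 -> FAULT, evict 3, frames=[1,2]
Step 5: ref 1 -> HIT, frames=[1,2]
Step 6: ref 4 -> FAULT, evict 2, frames=[1,4]
Step 7: ref 1 -> HIT, frames=[1,4]
Step 8: ref 2 -> FAULT, evict 1, frames=[2,4]
Step 9: ref 1 -> FAULT, evict 4, frames=[2,1]
At step 9: evicted page 4

Answer: 4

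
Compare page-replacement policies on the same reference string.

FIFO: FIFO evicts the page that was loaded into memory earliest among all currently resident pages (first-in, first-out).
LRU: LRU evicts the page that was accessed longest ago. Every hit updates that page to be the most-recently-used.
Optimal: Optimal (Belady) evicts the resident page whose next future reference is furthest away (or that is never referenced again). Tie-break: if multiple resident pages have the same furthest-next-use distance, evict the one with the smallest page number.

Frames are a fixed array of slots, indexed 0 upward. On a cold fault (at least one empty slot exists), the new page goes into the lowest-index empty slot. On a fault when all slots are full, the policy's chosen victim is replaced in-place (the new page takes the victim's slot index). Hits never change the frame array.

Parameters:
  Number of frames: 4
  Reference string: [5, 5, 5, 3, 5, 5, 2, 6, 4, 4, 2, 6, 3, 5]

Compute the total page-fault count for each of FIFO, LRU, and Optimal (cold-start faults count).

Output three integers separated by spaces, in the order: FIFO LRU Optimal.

--- FIFO ---
  step 0: ref 5 -> FAULT, frames=[5,-,-,-] (faults so far: 1)
  step 1: ref 5 -> HIT, frames=[5,-,-,-] (faults so far: 1)
  step 2: ref 5 -> HIT, frames=[5,-,-,-] (faults so far: 1)
  step 3: ref 3 -> FAULT, frames=[5,3,-,-] (faults so far: 2)
  step 4: ref 5 -> HIT, frames=[5,3,-,-] (faults so far: 2)
  step 5: ref 5 -> HIT, frames=[5,3,-,-] (faults so far: 2)
  step 6: ref 2 -> FAULT, frames=[5,3,2,-] (faults so far: 3)
  step 7: ref 6 -> FAULT, frames=[5,3,2,6] (faults so far: 4)
  step 8: ref 4 -> FAULT, evict 5, frames=[4,3,2,6] (faults so far: 5)
  step 9: ref 4 -> HIT, frames=[4,3,2,6] (faults so far: 5)
  step 10: ref 2 -> HIT, frames=[4,3,2,6] (faults so far: 5)
  step 11: ref 6 -> HIT, frames=[4,3,2,6] (faults so far: 5)
  step 12: ref 3 -> HIT, frames=[4,3,2,6] (faults so far: 5)
  step 13: ref 5 -> FAULT, evict 3, frames=[4,5,2,6] (faults so far: 6)
  FIFO total faults: 6
--- LRU ---
  step 0: ref 5 -> FAULT, frames=[5,-,-,-] (faults so far: 1)
  step 1: ref 5 -> HIT, frames=[5,-,-,-] (faults so far: 1)
  step 2: ref 5 -> HIT, frames=[5,-,-,-] (faults so far: 1)
  step 3: ref 3 -> FAULT, frames=[5,3,-,-] (faults so far: 2)
  step 4: ref 5 -> HIT, frames=[5,3,-,-] (faults so far: 2)
  step 5: ref 5 -> HIT, frames=[5,3,-,-] (faults so far: 2)
  step 6: ref 2 -> FAULT, frames=[5,3,2,-] (faults so far: 3)
  step 7: ref 6 -> FAULT, frames=[5,3,2,6] (faults so far: 4)
  step 8: ref 4 -> FAULT, evict 3, frames=[5,4,2,6] (faults so far: 5)
  step 9: ref 4 -> HIT, frames=[5,4,2,6] (faults so far: 5)
  step 10: ref 2 -> HIT, frames=[5,4,2,6] (faults so far: 5)
  step 11: ref 6 -> HIT, frames=[5,4,2,6] (faults so far: 5)
  step 12: ref 3 -> FAULT, evict 5, frames=[3,4,2,6] (faults so far: 6)
  step 13: ref 5 -> FAULT, evict 4, frames=[3,5,2,6] (faults so far: 7)
  LRU total faults: 7
--- Optimal ---
  step 0: ref 5 -> FAULT, frames=[5,-,-,-] (faults so far: 1)
  step 1: ref 5 -> HIT, frames=[5,-,-,-] (faults so far: 1)
  step 2: ref 5 -> HIT, frames=[5,-,-,-] (faults so far: 1)
  step 3: ref 3 -> FAULT, frames=[5,3,-,-] (faults so far: 2)
  step 4: ref 5 -> HIT, frames=[5,3,-,-] (faults so far: 2)
  step 5: ref 5 -> HIT, frames=[5,3,-,-] (faults so far: 2)
  step 6: ref 2 -> FAULT, frames=[5,3,2,-] (faults so far: 3)
  step 7: ref 6 -> FAULT, frames=[5,3,2,6] (faults so far: 4)
  step 8: ref 4 -> FAULT, evict 5, frames=[4,3,2,6] (faults so far: 5)
  step 9: ref 4 -> HIT, frames=[4,3,2,6] (faults so far: 5)
  step 10: ref 2 -> HIT, frames=[4,3,2,6] (faults so far: 5)
  step 11: ref 6 -> HIT, frames=[4,3,2,6] (faults so far: 5)
  step 12: ref 3 -> HIT, frames=[4,3,2,6] (faults so far: 5)
  step 13: ref 5 -> FAULT, evict 2, frames=[4,3,5,6] (faults so far: 6)
  Optimal total faults: 6

Answer: 6 7 6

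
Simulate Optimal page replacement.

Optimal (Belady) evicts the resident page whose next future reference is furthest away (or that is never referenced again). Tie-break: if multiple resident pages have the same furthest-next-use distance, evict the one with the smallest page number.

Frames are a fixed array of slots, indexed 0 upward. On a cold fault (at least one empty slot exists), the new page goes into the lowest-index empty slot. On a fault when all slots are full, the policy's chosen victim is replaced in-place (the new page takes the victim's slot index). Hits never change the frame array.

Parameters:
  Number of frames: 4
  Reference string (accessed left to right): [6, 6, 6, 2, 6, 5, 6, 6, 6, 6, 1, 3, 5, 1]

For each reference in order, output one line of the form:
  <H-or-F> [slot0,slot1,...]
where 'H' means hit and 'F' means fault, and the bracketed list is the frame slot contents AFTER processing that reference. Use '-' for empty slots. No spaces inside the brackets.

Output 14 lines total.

F [6,-,-,-]
H [6,-,-,-]
H [6,-,-,-]
F [6,2,-,-]
H [6,2,-,-]
F [6,2,5,-]
H [6,2,5,-]
H [6,2,5,-]
H [6,2,5,-]
H [6,2,5,-]
F [6,2,5,1]
F [6,3,5,1]
H [6,3,5,1]
H [6,3,5,1]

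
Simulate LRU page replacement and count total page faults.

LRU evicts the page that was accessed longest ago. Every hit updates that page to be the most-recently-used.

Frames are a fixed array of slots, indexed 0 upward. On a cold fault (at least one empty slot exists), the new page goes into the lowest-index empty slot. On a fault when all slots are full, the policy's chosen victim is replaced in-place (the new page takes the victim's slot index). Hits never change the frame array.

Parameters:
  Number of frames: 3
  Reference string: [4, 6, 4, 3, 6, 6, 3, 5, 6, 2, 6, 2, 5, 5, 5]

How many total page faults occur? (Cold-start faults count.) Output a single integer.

Step 0: ref 4 → FAULT, frames=[4,-,-]
Step 1: ref 6 → FAULT, frames=[4,6,-]
Step 2: ref 4 → HIT, frames=[4,6,-]
Step 3: ref 3 → FAULT, frames=[4,6,3]
Step 4: ref 6 → HIT, frames=[4,6,3]
Step 5: ref 6 → HIT, frames=[4,6,3]
Step 6: ref 3 → HIT, frames=[4,6,3]
Step 7: ref 5 → FAULT (evict 4), frames=[5,6,3]
Step 8: ref 6 → HIT, frames=[5,6,3]
Step 9: ref 2 → FAULT (evict 3), frames=[5,6,2]
Step 10: ref 6 → HIT, frames=[5,6,2]
Step 11: ref 2 → HIT, frames=[5,6,2]
Step 12: ref 5 → HIT, frames=[5,6,2]
Step 13: ref 5 → HIT, frames=[5,6,2]
Step 14: ref 5 → HIT, frames=[5,6,2]
Total faults: 5

Answer: 5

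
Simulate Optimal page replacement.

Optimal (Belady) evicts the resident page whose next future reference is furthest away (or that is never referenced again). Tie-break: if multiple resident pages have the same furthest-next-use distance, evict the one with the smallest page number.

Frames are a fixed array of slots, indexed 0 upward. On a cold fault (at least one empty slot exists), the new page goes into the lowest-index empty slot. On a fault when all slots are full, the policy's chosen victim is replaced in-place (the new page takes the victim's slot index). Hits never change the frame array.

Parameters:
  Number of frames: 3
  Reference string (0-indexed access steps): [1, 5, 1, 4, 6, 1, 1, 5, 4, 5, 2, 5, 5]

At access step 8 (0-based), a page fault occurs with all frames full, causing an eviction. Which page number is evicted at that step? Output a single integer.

Step 0: ref 1 -> FAULT, frames=[1,-,-]
Step 1: ref 5 -> FAULT, frames=[1,5,-]
Step 2: ref 1 -> HIT, frames=[1,5,-]
Step 3: ref 4 -> FAULT, frames=[1,5,4]
Step 4: ref 6 -> FAULT, evict 4, frames=[1,5,6]
Step 5: ref 1 -> HIT, frames=[1,5,6]
Step 6: ref 1 -> HIT, frames=[1,5,6]
Step 7: ref 5 -> HIT, frames=[1,5,6]
Step 8: ref 4 -> FAULT, evict 1, frames=[4,5,6]
At step 8: evicted page 1

Answer: 1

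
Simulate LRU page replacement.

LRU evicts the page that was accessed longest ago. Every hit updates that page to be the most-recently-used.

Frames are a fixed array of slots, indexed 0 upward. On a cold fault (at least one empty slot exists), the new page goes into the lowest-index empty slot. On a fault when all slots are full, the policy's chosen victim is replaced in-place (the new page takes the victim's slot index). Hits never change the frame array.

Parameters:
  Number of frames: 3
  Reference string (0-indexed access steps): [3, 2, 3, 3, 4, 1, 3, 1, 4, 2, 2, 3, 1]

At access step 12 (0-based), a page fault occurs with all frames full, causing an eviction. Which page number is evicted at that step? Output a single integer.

Answer: 4

Derivation:
Step 0: ref 3 -> FAULT, frames=[3,-,-]
Step 1: ref 2 -> FAULT, frames=[3,2,-]
Step 2: ref 3 -> HIT, frames=[3,2,-]
Step 3: ref 3 -> HIT, frames=[3,2,-]
Step 4: ref 4 -> FAULT, frames=[3,2,4]
Step 5: ref 1 -> FAULT, evict 2, frames=[3,1,4]
Step 6: ref 3 -> HIT, frames=[3,1,4]
Step 7: ref 1 -> HIT, frames=[3,1,4]
Step 8: ref 4 -> HIT, frames=[3,1,4]
Step 9: ref 2 -> FAULT, evict 3, frames=[2,1,4]
Step 10: ref 2 -> HIT, frames=[2,1,4]
Step 11: ref 3 -> FAULT, evict 1, frames=[2,3,4]
Step 12: ref 1 -> FAULT, evict 4, frames=[2,3,1]
At step 12: evicted page 4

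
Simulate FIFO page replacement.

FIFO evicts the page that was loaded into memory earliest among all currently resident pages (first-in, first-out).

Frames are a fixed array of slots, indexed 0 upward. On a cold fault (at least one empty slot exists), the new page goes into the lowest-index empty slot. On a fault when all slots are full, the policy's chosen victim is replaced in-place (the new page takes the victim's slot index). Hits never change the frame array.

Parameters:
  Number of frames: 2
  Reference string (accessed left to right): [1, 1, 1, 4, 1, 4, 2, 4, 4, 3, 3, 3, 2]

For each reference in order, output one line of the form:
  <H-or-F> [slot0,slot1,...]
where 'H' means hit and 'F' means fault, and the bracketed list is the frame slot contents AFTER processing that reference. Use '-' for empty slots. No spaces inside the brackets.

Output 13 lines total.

F [1,-]
H [1,-]
H [1,-]
F [1,4]
H [1,4]
H [1,4]
F [2,4]
H [2,4]
H [2,4]
F [2,3]
H [2,3]
H [2,3]
H [2,3]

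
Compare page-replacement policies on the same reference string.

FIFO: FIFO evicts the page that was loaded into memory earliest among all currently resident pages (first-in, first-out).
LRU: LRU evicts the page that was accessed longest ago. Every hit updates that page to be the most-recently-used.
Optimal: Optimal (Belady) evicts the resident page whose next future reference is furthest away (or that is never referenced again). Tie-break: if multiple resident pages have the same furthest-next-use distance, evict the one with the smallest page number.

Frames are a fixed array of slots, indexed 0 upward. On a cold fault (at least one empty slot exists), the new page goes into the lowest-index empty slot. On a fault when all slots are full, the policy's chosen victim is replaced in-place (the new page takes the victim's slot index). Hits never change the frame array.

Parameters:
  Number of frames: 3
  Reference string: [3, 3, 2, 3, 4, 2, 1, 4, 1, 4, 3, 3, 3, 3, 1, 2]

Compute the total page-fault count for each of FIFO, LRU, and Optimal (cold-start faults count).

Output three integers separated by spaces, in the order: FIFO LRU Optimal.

--- FIFO ---
  step 0: ref 3 -> FAULT, frames=[3,-,-] (faults so far: 1)
  step 1: ref 3 -> HIT, frames=[3,-,-] (faults so far: 1)
  step 2: ref 2 -> FAULT, frames=[3,2,-] (faults so far: 2)
  step 3: ref 3 -> HIT, frames=[3,2,-] (faults so far: 2)
  step 4: ref 4 -> FAULT, frames=[3,2,4] (faults so far: 3)
  step 5: ref 2 -> HIT, frames=[3,2,4] (faults so far: 3)
  step 6: ref 1 -> FAULT, evict 3, frames=[1,2,4] (faults so far: 4)
  step 7: ref 4 -> HIT, frames=[1,2,4] (faults so far: 4)
  step 8: ref 1 -> HIT, frames=[1,2,4] (faults so far: 4)
  step 9: ref 4 -> HIT, frames=[1,2,4] (faults so far: 4)
  step 10: ref 3 -> FAULT, evict 2, frames=[1,3,4] (faults so far: 5)
  step 11: ref 3 -> HIT, frames=[1,3,4] (faults so far: 5)
  step 12: ref 3 -> HIT, frames=[1,3,4] (faults so far: 5)
  step 13: ref 3 -> HIT, frames=[1,3,4] (faults so far: 5)
  step 14: ref 1 -> HIT, frames=[1,3,4] (faults so far: 5)
  step 15: ref 2 -> FAULT, evict 4, frames=[1,3,2] (faults so far: 6)
  FIFO total faults: 6
--- LRU ---
  step 0: ref 3 -> FAULT, frames=[3,-,-] (faults so far: 1)
  step 1: ref 3 -> HIT, frames=[3,-,-] (faults so far: 1)
  step 2: ref 2 -> FAULT, frames=[3,2,-] (faults so far: 2)
  step 3: ref 3 -> HIT, frames=[3,2,-] (faults so far: 2)
  step 4: ref 4 -> FAULT, frames=[3,2,4] (faults so far: 3)
  step 5: ref 2 -> HIT, frames=[3,2,4] (faults so far: 3)
  step 6: ref 1 -> FAULT, evict 3, frames=[1,2,4] (faults so far: 4)
  step 7: ref 4 -> HIT, frames=[1,2,4] (faults so far: 4)
  step 8: ref 1 -> HIT, frames=[1,2,4] (faults so far: 4)
  step 9: ref 4 -> HIT, frames=[1,2,4] (faults so far: 4)
  step 10: ref 3 -> FAULT, evict 2, frames=[1,3,4] (faults so far: 5)
  step 11: ref 3 -> HIT, frames=[1,3,4] (faults so far: 5)
  step 12: ref 3 -> HIT, frames=[1,3,4] (faults so far: 5)
  step 13: ref 3 -> HIT, frames=[1,3,4] (faults so far: 5)
  step 14: ref 1 -> HIT, frames=[1,3,4] (faults so far: 5)
  step 15: ref 2 -> FAULT, evict 4, frames=[1,3,2] (faults so far: 6)
  LRU total faults: 6
--- Optimal ---
  step 0: ref 3 -> FAULT, frames=[3,-,-] (faults so far: 1)
  step 1: ref 3 -> HIT, frames=[3,-,-] (faults so far: 1)
  step 2: ref 2 -> FAULT, frames=[3,2,-] (faults so far: 2)
  step 3: ref 3 -> HIT, frames=[3,2,-] (faults so far: 2)
  step 4: ref 4 -> FAULT, frames=[3,2,4] (faults so far: 3)
  step 5: ref 2 -> HIT, frames=[3,2,4] (faults so far: 3)
  step 6: ref 1 -> FAULT, evict 2, frames=[3,1,4] (faults so far: 4)
  step 7: ref 4 -> HIT, frames=[3,1,4] (faults so far: 4)
  step 8: ref 1 -> HIT, frames=[3,1,4] (faults so far: 4)
  step 9: ref 4 -> HIT, frames=[3,1,4] (faults so far: 4)
  step 10: ref 3 -> HIT, frames=[3,1,4] (faults so far: 4)
  step 11: ref 3 -> HIT, frames=[3,1,4] (faults so far: 4)
  step 12: ref 3 -> HIT, frames=[3,1,4] (faults so far: 4)
  step 13: ref 3 -> HIT, frames=[3,1,4] (faults so far: 4)
  step 14: ref 1 -> HIT, frames=[3,1,4] (faults so far: 4)
  step 15: ref 2 -> FAULT, evict 1, frames=[3,2,4] (faults so far: 5)
  Optimal total faults: 5

Answer: 6 6 5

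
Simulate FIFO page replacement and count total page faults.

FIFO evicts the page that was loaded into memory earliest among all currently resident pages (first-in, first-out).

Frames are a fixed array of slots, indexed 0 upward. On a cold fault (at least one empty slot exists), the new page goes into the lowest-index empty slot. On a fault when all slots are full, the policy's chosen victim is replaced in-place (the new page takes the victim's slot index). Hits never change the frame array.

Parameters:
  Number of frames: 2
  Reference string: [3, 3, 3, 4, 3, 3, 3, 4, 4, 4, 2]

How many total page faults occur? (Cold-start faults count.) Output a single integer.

Answer: 3

Derivation:
Step 0: ref 3 → FAULT, frames=[3,-]
Step 1: ref 3 → HIT, frames=[3,-]
Step 2: ref 3 → HIT, frames=[3,-]
Step 3: ref 4 → FAULT, frames=[3,4]
Step 4: ref 3 → HIT, frames=[3,4]
Step 5: ref 3 → HIT, frames=[3,4]
Step 6: ref 3 → HIT, frames=[3,4]
Step 7: ref 4 → HIT, frames=[3,4]
Step 8: ref 4 → HIT, frames=[3,4]
Step 9: ref 4 → HIT, frames=[3,4]
Step 10: ref 2 → FAULT (evict 3), frames=[2,4]
Total faults: 3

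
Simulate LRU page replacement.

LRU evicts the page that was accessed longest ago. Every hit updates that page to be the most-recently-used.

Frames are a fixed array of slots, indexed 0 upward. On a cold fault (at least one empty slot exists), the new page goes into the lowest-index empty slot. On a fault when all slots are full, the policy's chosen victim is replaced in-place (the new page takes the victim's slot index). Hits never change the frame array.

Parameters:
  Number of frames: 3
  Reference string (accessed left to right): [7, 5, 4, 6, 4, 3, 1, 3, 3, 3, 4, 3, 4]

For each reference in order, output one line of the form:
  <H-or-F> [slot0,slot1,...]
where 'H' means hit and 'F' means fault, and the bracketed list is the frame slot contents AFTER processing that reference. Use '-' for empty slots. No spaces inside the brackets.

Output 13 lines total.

F [7,-,-]
F [7,5,-]
F [7,5,4]
F [6,5,4]
H [6,5,4]
F [6,3,4]
F [1,3,4]
H [1,3,4]
H [1,3,4]
H [1,3,4]
H [1,3,4]
H [1,3,4]
H [1,3,4]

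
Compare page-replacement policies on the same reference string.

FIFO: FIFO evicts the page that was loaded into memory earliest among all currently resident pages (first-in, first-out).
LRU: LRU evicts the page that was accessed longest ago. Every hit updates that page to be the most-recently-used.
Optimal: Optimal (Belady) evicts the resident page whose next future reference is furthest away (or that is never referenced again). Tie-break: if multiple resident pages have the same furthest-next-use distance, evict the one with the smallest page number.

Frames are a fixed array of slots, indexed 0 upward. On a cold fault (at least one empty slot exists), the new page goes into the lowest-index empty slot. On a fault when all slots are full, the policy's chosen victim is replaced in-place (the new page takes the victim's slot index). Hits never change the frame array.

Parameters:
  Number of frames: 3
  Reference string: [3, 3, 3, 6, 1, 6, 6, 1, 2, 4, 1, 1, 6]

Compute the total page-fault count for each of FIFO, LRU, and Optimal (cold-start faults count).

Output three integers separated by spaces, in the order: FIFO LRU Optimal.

--- FIFO ---
  step 0: ref 3 -> FAULT, frames=[3,-,-] (faults so far: 1)
  step 1: ref 3 -> HIT, frames=[3,-,-] (faults so far: 1)
  step 2: ref 3 -> HIT, frames=[3,-,-] (faults so far: 1)
  step 3: ref 6 -> FAULT, frames=[3,6,-] (faults so far: 2)
  step 4: ref 1 -> FAULT, frames=[3,6,1] (faults so far: 3)
  step 5: ref 6 -> HIT, frames=[3,6,1] (faults so far: 3)
  step 6: ref 6 -> HIT, frames=[3,6,1] (faults so far: 3)
  step 7: ref 1 -> HIT, frames=[3,6,1] (faults so far: 3)
  step 8: ref 2 -> FAULT, evict 3, frames=[2,6,1] (faults so far: 4)
  step 9: ref 4 -> FAULT, evict 6, frames=[2,4,1] (faults so far: 5)
  step 10: ref 1 -> HIT, frames=[2,4,1] (faults so far: 5)
  step 11: ref 1 -> HIT, frames=[2,4,1] (faults so far: 5)
  step 12: ref 6 -> FAULT, evict 1, frames=[2,4,6] (faults so far: 6)
  FIFO total faults: 6
--- LRU ---
  step 0: ref 3 -> FAULT, frames=[3,-,-] (faults so far: 1)
  step 1: ref 3 -> HIT, frames=[3,-,-] (faults so far: 1)
  step 2: ref 3 -> HIT, frames=[3,-,-] (faults so far: 1)
  step 3: ref 6 -> FAULT, frames=[3,6,-] (faults so far: 2)
  step 4: ref 1 -> FAULT, frames=[3,6,1] (faults so far: 3)
  step 5: ref 6 -> HIT, frames=[3,6,1] (faults so far: 3)
  step 6: ref 6 -> HIT, frames=[3,6,1] (faults so far: 3)
  step 7: ref 1 -> HIT, frames=[3,6,1] (faults so far: 3)
  step 8: ref 2 -> FAULT, evict 3, frames=[2,6,1] (faults so far: 4)
  step 9: ref 4 -> FAULT, evict 6, frames=[2,4,1] (faults so far: 5)
  step 10: ref 1 -> HIT, frames=[2,4,1] (faults so far: 5)
  step 11: ref 1 -> HIT, frames=[2,4,1] (faults so far: 5)
  step 12: ref 6 -> FAULT, evict 2, frames=[6,4,1] (faults so far: 6)
  LRU total faults: 6
--- Optimal ---
  step 0: ref 3 -> FAULT, frames=[3,-,-] (faults so far: 1)
  step 1: ref 3 -> HIT, frames=[3,-,-] (faults so far: 1)
  step 2: ref 3 -> HIT, frames=[3,-,-] (faults so far: 1)
  step 3: ref 6 -> FAULT, frames=[3,6,-] (faults so far: 2)
  step 4: ref 1 -> FAULT, frames=[3,6,1] (faults so far: 3)
  step 5: ref 6 -> HIT, frames=[3,6,1] (faults so far: 3)
  step 6: ref 6 -> HIT, frames=[3,6,1] (faults so far: 3)
  step 7: ref 1 -> HIT, frames=[3,6,1] (faults so far: 3)
  step 8: ref 2 -> FAULT, evict 3, frames=[2,6,1] (faults so far: 4)
  step 9: ref 4 -> FAULT, evict 2, frames=[4,6,1] (faults so far: 5)
  step 10: ref 1 -> HIT, frames=[4,6,1] (faults so far: 5)
  step 11: ref 1 -> HIT, frames=[4,6,1] (faults so far: 5)
  step 12: ref 6 -> HIT, frames=[4,6,1] (faults so far: 5)
  Optimal total faults: 5

Answer: 6 6 5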